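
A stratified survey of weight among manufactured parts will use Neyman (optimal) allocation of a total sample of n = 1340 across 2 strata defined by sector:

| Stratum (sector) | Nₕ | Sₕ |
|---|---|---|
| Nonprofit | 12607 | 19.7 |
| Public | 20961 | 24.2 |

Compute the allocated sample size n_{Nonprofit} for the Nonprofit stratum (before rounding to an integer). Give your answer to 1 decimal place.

Neyman allocation: nₕ = n·NₕSₕ / Σⱼ NⱼSⱼ.
Σ NⱼSⱼ = 12607·19.7 + 20961·24.2 = 755614.1.
n_{Nonprofit} = 1340·12607·19.7 / 755614.1 = 440.4.

440.4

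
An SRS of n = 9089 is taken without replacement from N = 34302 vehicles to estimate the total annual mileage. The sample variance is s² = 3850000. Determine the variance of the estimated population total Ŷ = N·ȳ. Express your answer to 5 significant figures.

3.6634 × 10^11

Var(Ŷ) = N²·Var(ȳ) = N²·(1 − n/N)·s²/n.
f = 9089/34302 = 0.26496997; Var(ȳ) = 0.73503003·3850000/9089 = 311.3506.
Var(Ŷ) = 34302² · 311.3506 = 3.6634359 × 10^11.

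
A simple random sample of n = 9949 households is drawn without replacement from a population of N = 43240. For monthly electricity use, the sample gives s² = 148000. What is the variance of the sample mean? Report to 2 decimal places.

Under SRS without replacement, Var(ȳ) = (1 − f)·s²/n with f = n/N = 9949/43240 = 0.23008788.
Var(ȳ) = (1 − 0.23008788)·148000/9949 = 0.76991212·14.875867 = 11.45311.

11.45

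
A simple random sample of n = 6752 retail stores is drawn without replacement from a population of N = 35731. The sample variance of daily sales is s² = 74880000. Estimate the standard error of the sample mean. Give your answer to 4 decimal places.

Under SRS without replacement, Var(ȳ) = (1 − f)·s²/n with f = n/N = 6752/35731 = 0.18896756.
Var(ȳ) = (1 − 0.18896756)·74880000/6752 = 0.81103244·11090.047 = 8994.3882.
SE(ȳ) = √(8994.3882) = 94.8387.

94.8387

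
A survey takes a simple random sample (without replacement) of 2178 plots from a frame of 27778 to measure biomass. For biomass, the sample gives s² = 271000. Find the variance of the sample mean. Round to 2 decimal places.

Under SRS without replacement, Var(ȳ) = (1 − f)·s²/n with f = n/N = 2178/27778 = 0.07840737.
Var(ȳ) = (1 − 0.07840737)·271000/2178 = 0.92159263·124.42608 = 114.67016.

114.67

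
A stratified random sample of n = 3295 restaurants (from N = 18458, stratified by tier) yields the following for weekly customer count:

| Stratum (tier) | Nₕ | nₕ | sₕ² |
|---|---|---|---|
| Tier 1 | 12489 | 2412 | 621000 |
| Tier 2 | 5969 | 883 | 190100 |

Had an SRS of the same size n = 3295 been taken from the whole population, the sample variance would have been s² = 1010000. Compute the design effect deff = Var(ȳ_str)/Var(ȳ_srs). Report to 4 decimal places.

0.4539

Var(ȳ_str) = Σ Wₕ²(1−fₕ)sₕ²/nₕ with Wₕ = Nₕ/18458:
  Tier 1: (12489/18458)²·(1−2412/12489)·621000/2412 = 95.105129
  Tier 2: (5969/18458)²·(1−883/5969)·190100/883 = 19.183598
  → Var(ȳ_str) = 114.28873.
Var(ȳ_srs) = (1 − 3295/18458)·1010000/3295 = 251.80622.
deff = 114.28873 / 251.80622 = 0.4539.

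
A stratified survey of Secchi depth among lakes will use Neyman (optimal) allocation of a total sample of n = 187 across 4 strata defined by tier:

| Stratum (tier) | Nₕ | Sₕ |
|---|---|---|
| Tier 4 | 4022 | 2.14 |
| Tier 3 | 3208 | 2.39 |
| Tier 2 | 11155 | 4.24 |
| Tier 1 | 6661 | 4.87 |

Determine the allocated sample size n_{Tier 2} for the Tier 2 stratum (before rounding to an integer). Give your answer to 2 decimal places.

Neyman allocation: nₕ = n·NₕSₕ / Σⱼ NⱼSⱼ.
Σ NⱼSⱼ = 4022·2.14 + 3208·2.39 + 11155·4.24 + 6661·4.87 = 96010.47.
n_{Tier 2} = 187·11155·4.24 / 96010.47 = 92.12.

92.12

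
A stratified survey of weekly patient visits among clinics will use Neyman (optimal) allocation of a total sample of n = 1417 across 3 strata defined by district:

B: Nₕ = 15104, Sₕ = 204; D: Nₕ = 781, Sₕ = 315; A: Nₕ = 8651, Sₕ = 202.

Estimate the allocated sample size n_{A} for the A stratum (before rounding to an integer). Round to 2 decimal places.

487.95

Neyman allocation: nₕ = n·NₕSₕ / Σⱼ NⱼSⱼ.
Σ NⱼSⱼ = 15104·204 + 781·315 + 8651·202 = 5.074733 × 10^6.
n_{A} = 1417·8651·202 / (5.074733 × 10^6) = 487.95.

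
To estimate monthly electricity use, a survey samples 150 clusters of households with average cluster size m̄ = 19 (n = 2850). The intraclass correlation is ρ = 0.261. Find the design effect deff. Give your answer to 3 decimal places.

5.698

deff = 1 + (19 − 1)·0.261 = 1 + 4.698 = 5.698.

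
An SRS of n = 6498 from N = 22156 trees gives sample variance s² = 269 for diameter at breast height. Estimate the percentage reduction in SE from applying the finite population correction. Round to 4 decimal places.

f = n/N = 6498/22156 = 0.29328399.
SE_no-fpc = √(s²/n) = 0.20346339; SE_fpc = √((1−f)s²/n) = 0.17104436.
Ratio = √(1−f) = 0.84066403. Reduction = 100·(1 − 0.84066403) = 15.9336%.

15.9336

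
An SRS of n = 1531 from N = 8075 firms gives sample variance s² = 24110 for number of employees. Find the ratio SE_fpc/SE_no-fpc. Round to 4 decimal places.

0.9002

f = n/N = 1531/8075 = 0.18959752.
SE_no-fpc = √(s²/n) = 3.9683595; SE_fpc = √((1−f)s²/n) = 3.5724108.
Ratio = √(1−f) = 0.90022357.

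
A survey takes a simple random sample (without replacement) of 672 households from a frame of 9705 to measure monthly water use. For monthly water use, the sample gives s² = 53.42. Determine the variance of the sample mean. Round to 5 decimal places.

0.07399

Under SRS without replacement, Var(ȳ) = (1 − f)·s²/n with f = n/N = 672/9705 = 0.06924266.
Var(ȳ) = (1 − 0.06924266)·53.42/672 = 0.93075734·0.079494048 = 0.073989668.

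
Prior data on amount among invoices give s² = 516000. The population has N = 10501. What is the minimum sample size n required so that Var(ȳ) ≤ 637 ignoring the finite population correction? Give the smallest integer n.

Without fpc, n₀ = s²/D = 516000/637 = 810.0471.
Rounding up, n = 811.

811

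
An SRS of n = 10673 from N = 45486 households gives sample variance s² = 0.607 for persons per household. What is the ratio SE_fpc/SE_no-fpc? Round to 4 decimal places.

f = n/N = 10673/45486 = 0.23464363.
SE_no-fpc = √(s²/n) = 0.0075413846; SE_fpc = √((1−f)s²/n) = 0.0065975538.
Ratio = √(1−f) = 0.87484649.

0.8748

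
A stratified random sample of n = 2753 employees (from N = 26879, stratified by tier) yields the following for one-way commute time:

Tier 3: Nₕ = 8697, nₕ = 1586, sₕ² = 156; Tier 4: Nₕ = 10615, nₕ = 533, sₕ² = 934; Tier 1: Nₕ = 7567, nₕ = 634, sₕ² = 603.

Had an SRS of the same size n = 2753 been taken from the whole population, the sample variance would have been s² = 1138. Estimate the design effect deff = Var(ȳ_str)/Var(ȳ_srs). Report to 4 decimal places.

Var(ȳ_str) = Σ Wₕ²(1−fₕ)sₕ²/nₕ with Wₕ = Nₕ/26879:
  Tier 3: (8697/26879)²·(1−1586/8697)·156/1586 = 0.0084196754
  Tier 4: (10615/26879)²·(1−533/10615)·934/533 = 0.25957338
  Tier 1: (7567/26879)²·(1−634/7567)·603/634 = 0.069063212
  → Var(ȳ_str) = 0.33705627.
Var(ȳ_srs) = (1 − 2753/26879)·1138/2753 = 0.37102935.
deff = 0.33705627 / 0.37102935 = 0.9084.

0.9084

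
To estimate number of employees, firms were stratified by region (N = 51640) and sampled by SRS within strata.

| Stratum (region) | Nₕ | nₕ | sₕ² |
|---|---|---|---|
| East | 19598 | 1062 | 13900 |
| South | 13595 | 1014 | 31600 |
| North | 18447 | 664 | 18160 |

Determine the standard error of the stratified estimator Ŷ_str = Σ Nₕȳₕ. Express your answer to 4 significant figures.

Var(Ŷ_str) = Σₕ Nₕ²(1 − fₕ)sₕ²/nₕ.
East: 19598²·(1 − 1062/19598)·13900/1062 = 4.7546446 × 10^9.
South: 13595²·(1 − 1014/13595)·31600/1014 = 5.3302 × 10^9.
North: 18447²·(1 − 664/18447)·18160/664 = 8.9717785 × 10^9.
Sum = 1.9056623 × 10^10.
SE = √(1.9056623 × 10^10) = 138000.

138000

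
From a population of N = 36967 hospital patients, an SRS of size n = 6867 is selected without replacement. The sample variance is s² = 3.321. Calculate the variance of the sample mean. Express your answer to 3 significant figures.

Under SRS without replacement, Var(ȳ) = (1 − f)·s²/n with f = n/N = 6867/36967 = 0.18576027.
Var(ȳ) = (1 − 0.18576027)·3.321/6867 = 0.81423973·4.836173 × 10^-4 = 3.9378042 × 10^-4.

3.94 × 10^-4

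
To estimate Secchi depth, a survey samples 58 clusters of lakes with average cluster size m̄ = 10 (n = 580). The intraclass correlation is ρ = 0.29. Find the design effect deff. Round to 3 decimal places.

deff = 1 + (10 − 1)·0.29 = 1 + 2.61 = 3.61.

3.610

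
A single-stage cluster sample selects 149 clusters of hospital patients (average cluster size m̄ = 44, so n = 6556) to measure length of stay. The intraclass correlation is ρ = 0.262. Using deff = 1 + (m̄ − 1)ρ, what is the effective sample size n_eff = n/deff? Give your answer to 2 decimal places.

deff = 1 + (44 − 1)·0.262 = 1 + 11.266 = 12.266.
n_eff = 6556 / 12.266 = 534.49.

534.49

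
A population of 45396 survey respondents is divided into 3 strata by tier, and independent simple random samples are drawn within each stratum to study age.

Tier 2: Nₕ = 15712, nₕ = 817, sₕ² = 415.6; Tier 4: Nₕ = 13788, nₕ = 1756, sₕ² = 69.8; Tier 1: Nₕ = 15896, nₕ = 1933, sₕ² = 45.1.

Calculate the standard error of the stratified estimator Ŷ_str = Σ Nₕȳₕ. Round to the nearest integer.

11438

Var(Ŷ_str) = Σₕ Nₕ²(1 − fₕ)sₕ²/nₕ.
Tier 2: 15712²·(1 − 817/15712)·415.6/817 = 1.1904892 × 10^8.
Tier 4: 13788²·(1 − 1756/13788)·69.8/1756 = 6.5943199 × 10^6.
Tier 1: 15896²·(1 − 1933/15896)·45.1/1933 = 5.178587 × 10^6.
Sum = 1.3082183 × 10^8.
SE = √(1.3082183 × 10^8) = 11438.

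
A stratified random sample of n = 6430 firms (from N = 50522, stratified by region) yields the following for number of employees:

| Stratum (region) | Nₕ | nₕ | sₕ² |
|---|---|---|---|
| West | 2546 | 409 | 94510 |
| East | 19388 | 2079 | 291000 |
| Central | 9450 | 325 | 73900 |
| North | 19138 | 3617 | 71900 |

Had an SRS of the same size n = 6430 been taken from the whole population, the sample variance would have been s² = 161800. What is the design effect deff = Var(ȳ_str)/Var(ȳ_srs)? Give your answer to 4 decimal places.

1.3156

Var(ȳ_str) = Σ Wₕ²(1−fₕ)sₕ²/nₕ with Wₕ = Nₕ/50522:
  West: (2546/50522)²·(1−409/2546)·94510/409 = 0.49255679
  East: (19388/50522)²·(1−2079/19388)·291000/2079 = 18.402737
  Central: (9450/50522)²·(1−325/9450)·73900/325 = 7.68183
  North: (19138/50522)²·(1−3617/19138)·71900/3617 = 2.3133192
  → Var(ȳ_str) = 28.890443.
Var(ȳ_srs) = (1 − 6430/50522)·161800/6430 = 21.960732.
deff = 28.890443 / 21.960732 = 1.3156.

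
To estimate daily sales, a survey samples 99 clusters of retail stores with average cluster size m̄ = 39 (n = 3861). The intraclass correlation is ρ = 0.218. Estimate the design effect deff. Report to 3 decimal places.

9.284

deff = 1 + (39 − 1)·0.218 = 1 + 8.284 = 9.284.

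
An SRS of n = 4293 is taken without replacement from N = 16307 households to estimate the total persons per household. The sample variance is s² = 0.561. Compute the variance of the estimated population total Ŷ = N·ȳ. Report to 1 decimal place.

Var(Ŷ) = N²·Var(ȳ) = N²·(1 − n/N)·s²/n.
f = 4293/16307 = 0.26326118; Var(ȳ) = 0.73673882·0.561/4293 = 9.6275444 × 10^-5.
Var(Ŷ) = 16307² · (9.6275444 × 10^-5) = 25601.397.

25601.4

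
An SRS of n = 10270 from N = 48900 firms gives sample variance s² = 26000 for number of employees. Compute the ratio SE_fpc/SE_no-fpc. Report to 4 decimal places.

f = n/N = 10270/48900 = 0.21002045.
SE_no-fpc = √(s²/n) = 1.5911146; SE_fpc = √((1−f)s²/n) = 1.4141953.
Ratio = √(1−f) = 0.88880794.

0.8888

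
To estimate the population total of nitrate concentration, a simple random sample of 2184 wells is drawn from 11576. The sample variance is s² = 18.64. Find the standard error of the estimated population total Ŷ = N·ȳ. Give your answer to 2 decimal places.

Var(Ŷ) = N²·Var(ȳ) = N²·(1 − n/N)·s²/n.
f = 2184/11576 = 0.18866621; Var(ȳ) = 0.81133379·18.64/2184 = 0.0069245705.
Var(Ŷ) = 11576² · 0.0069245705 = 927918.59.
SE(Ŷ) = √(927918.59) = 963.29.

963.29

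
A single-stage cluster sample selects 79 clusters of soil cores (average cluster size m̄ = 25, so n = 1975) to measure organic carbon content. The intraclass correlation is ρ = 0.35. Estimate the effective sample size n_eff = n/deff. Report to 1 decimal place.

deff = 1 + (25 − 1)·0.35 = 1 + 8.4 = 9.4.
n_eff = 1975 / 9.4 = 210.1.

210.1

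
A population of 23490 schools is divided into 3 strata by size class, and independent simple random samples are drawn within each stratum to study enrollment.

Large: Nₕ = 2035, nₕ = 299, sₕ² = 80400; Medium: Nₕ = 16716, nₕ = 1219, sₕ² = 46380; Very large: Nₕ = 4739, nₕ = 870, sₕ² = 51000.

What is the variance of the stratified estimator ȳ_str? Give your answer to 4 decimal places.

Var(ȳ_str) = Σₕ Wₕ²(1 − fₕ)sₕ²/nₕ with Wₕ = Nₕ/N, N = 23490.
Large: Wₕ = 0.08663261; term = 0.08663261²·(1 − 0.14692875)·80400/299 = 1.7216028.
Medium: Wₕ = 0.71162197; term = 0.71162197²·(1 − 0.07292414)·46380/1219 = 17.862449.
Very large: Wₕ = 0.20174542; term = 0.20174542²·(1 − 0.18358303)·51000/870 = 1.9479165.
Sum = 21.531968.

21.5320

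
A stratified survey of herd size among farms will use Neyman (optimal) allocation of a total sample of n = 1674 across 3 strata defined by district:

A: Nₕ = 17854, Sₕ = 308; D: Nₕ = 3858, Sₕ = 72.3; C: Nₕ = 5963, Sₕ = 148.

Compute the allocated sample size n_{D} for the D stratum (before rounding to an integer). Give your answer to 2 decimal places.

Neyman allocation: nₕ = n·NₕSₕ / Σⱼ NⱼSⱼ.
Σ NⱼSⱼ = 17854·308 + 3858·72.3 + 5963·148 = 6.6604894 × 10^6.
n_{D} = 1674·3858·72.3 / (6.6604894 × 10^6) = 70.11.

70.11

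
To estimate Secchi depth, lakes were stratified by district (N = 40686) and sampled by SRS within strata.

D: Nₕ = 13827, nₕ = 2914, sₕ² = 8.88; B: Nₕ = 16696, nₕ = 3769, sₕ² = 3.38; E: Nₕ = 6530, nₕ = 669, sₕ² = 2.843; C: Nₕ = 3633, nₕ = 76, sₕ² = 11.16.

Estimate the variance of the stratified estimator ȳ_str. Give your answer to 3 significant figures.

Var(ȳ_str) = Σₕ Wₕ²(1 − fₕ)sₕ²/nₕ with Wₕ = Nₕ/N, N = 40686.
D: Wₕ = 0.33984663; term = 0.33984663²·(1 − 0.21074709)·8.88/2914 = 2.7778293 × 10^-4.
B: Wₕ = 0.41036229; term = 0.41036229²·(1 − 0.22574269)·3.38/3769 = 1.1692591 × 10^-4.
E: Wₕ = 0.16049747; term = 0.16049747²·(1 − 0.10245023)·2.843/669 = 9.8252963 × 10^-5.
C: Wₕ = 0.08929361; term = 0.08929361²·(1 − 0.02091935)·11.16/76 = 0.0011463306.
Sum = 0.0016392924.

0.00164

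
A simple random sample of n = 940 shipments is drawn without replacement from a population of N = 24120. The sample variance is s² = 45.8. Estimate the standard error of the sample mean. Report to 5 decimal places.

0.21639

Under SRS without replacement, Var(ȳ) = (1 − f)·s²/n with f = n/N = 940/24120 = 0.03897181.
Var(ȳ) = (1 − 0.03897181)·45.8/940 = 0.96102819·0.048723404 = 0.046824565.
SE(ȳ) = √(0.046824565) = 0.21639.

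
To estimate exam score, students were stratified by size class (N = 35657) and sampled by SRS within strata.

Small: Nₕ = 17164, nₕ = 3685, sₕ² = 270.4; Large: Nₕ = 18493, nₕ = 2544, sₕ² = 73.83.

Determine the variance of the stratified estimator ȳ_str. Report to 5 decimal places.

0.02008

Var(ȳ_str) = Σₕ Wₕ²(1 − fₕ)sₕ²/nₕ with Wₕ = Nₕ/N, N = 35657.
Small: Wₕ = 0.48136411; term = 0.48136411²·(1 − 0.21469354)·270.4/3685 = 0.01335229.
Large: Wₕ = 0.51863589; term = 0.51863589²·(1 − 0.13756557)·73.83/2544 = 0.0067323547.
Sum = 0.020084645.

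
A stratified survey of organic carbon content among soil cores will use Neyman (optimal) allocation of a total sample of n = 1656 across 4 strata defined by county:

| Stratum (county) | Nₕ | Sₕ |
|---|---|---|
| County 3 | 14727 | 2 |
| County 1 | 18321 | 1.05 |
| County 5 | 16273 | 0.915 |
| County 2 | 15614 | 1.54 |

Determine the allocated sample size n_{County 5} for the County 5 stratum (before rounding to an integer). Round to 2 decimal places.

Neyman allocation: nₕ = n·NₕSₕ / Σⱼ NⱼSⱼ.
Σ NⱼSⱼ = 14727·2 + 18321·1.05 + 16273·0.915 + 15614·1.54 = 87626.405.
n_{County 5} = 1656·16273·0.915 / 87626.405 = 281.39.

281.39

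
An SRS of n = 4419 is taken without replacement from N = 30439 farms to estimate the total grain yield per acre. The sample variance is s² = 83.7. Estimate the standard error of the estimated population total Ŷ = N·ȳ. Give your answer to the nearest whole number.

Var(Ŷ) = N²·Var(ȳ) = N²·(1 − n/N)·s²/n.
f = 4419/30439 = 0.14517560; Var(ȳ) = 0.85482440·83.7/4419 = 0.016191175.
Var(Ŷ) = 30439² · 0.016191175 = 1.5001653 × 10^7.
SE(Ŷ) = √(1.5001653 × 10^7) = 3873.

3873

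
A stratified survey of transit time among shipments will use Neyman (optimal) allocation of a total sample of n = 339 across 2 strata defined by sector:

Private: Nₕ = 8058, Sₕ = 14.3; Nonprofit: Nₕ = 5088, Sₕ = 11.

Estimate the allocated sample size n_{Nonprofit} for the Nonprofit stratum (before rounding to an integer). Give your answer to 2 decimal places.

Neyman allocation: nₕ = n·NₕSₕ / Σⱼ NⱼSⱼ.
Σ NⱼSⱼ = 8058·14.3 + 5088·11 = 171197.4.
n_{Nonprofit} = 339·5088·11 / 171197.4 = 110.83.

110.83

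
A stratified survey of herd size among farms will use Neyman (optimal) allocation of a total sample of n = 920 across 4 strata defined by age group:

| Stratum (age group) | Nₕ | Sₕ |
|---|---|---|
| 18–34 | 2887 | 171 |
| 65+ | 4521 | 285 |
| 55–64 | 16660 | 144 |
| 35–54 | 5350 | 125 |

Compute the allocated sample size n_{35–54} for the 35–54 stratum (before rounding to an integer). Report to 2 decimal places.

126.86

Neyman allocation: nₕ = n·NₕSₕ / Σⱼ NⱼSⱼ.
Σ NⱼSⱼ = 2887·171 + 4521·285 + 16660·144 + 5350·125 = 4.849952 × 10^6.
n_{35–54} = 920·5350·125 / (4.849952 × 10^6) = 126.86.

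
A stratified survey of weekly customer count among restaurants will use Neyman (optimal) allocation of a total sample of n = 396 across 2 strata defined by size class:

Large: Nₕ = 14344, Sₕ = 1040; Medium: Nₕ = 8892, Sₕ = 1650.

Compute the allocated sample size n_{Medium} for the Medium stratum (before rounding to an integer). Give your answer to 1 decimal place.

196.4

Neyman allocation: nₕ = n·NₕSₕ / Σⱼ NⱼSⱼ.
Σ NⱼSⱼ = 14344·1040 + 8892·1650 = 2.958956 × 10^7.
n_{Medium} = 396·8892·1650 / (2.958956 × 10^7) = 196.4.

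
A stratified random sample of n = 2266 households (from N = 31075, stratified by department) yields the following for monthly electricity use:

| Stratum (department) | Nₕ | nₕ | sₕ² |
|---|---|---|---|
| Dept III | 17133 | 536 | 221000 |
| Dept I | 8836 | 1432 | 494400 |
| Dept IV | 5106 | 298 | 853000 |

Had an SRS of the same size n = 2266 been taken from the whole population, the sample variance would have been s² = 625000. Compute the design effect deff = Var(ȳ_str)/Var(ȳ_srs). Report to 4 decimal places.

Var(ȳ_str) = Σ Wₕ²(1−fₕ)sₕ²/nₕ with Wₕ = Nₕ/31075:
  Dept III: (17133/31075)²·(1−536/17133)·221000/536 = 121.41385
  Dept I: (8836/31075)²·(1−1432/8836)·494400/1432 = 23.390273
  Dept IV: (5106/31075)²·(1−298/5106)·853000/298 = 72.770568
  → Var(ȳ_str) = 217.57469.
Var(ȳ_srs) = (1 − 2266/31075)·625000/2266 = 255.70379.
deff = 217.57469 / 255.70379 = 0.8509.

0.8509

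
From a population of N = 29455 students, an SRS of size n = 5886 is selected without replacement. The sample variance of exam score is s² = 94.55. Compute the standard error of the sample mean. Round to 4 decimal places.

Under SRS without replacement, Var(ȳ) = (1 − f)·s²/n with f = n/N = 5886/29455 = 0.19983025.
Var(ȳ) = (1 − 0.19983025)·94.55/5886 = 0.80016975·0.016063541 = 0.012853559.
SE(ȳ) = √(0.012853559) = 0.1134.

0.1134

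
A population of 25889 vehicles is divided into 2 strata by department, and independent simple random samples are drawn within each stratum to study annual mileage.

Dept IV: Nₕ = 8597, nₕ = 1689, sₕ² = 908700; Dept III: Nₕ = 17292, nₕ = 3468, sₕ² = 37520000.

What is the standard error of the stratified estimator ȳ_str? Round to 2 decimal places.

Var(ȳ_str) = Σₕ Wₕ²(1 − fₕ)sₕ²/nₕ with Wₕ = Nₕ/N, N = 25889.
Dept IV: Wₕ = 0.33207154; term = 0.33207154²·(1 − 0.19646388)·908700/1689 = 47.671584.
Dept III: Wₕ = 0.66792846; term = 0.66792846²·(1 − 0.20055517)·37520000/3468 = 3858.6212.
Sum = 3906.2928.
SE = √(3906.2928) = 62.50.

62.50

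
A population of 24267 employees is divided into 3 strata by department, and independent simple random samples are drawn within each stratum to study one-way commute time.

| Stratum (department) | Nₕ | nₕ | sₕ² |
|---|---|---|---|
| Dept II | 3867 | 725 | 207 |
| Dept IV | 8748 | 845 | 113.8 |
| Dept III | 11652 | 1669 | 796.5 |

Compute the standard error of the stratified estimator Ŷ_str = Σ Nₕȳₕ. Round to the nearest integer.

8264

Var(Ŷ_str) = Σₕ Nₕ²(1 − fₕ)sₕ²/nₕ.
Dept II: 3867²·(1 − 725/3867)·207/725 = 3.469067 × 10^6.
Dept IV: 8748²·(1 − 845/8748)·113.8/845 = 9.3107852 × 10^6.
Dept III: 11652²·(1 − 1669/11652)·796.5/1669 = 5.5512526 × 10^7.
Sum = 6.8292378 × 10^7.
SE = √(6.8292378 × 10^7) = 8264.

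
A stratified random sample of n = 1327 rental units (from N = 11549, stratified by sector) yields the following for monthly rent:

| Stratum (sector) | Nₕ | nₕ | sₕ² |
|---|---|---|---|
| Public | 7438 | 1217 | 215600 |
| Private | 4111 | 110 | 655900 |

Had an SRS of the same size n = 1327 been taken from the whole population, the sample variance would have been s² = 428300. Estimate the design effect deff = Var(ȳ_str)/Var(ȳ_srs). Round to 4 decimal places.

Var(ȳ_str) = Σ Wₕ²(1−fₕ)sₕ²/nₕ with Wₕ = Nₕ/11549:
  Public: (7438/11549)²·(1−1217/7438)·215600/1217 = 61.459043
  Private: (4111/11549)²·(1−110/4111)·655900/110 = 735.31294
  → Var(ȳ_str) = 796.77198.
Var(ȳ_srs) = (1 − 1327/11549)·428300/1327 = 285.67264.
deff = 796.77198 / 285.67264 = 2.7891.

2.7891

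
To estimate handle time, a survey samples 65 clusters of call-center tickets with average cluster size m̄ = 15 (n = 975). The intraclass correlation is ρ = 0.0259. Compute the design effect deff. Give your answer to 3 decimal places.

1.363

deff = 1 + (15 − 1)·0.0259 = 1 + 0.3626 = 1.3626.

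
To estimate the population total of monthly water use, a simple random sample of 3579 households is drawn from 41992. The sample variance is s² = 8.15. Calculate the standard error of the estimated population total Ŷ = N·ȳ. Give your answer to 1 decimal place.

Var(Ŷ) = N²·Var(ȳ) = N²·(1 − n/N)·s²/n.
f = 3579/41992 = 0.08523052; Var(ȳ) = 0.91476948·8.15/3579 = 0.0020830878.
Var(Ŷ) = 41992² · 0.0020830878 = 3.6731672 × 10^6.
SE(Ŷ) = √(3.6731672 × 10^6) = 1916.6.

1916.6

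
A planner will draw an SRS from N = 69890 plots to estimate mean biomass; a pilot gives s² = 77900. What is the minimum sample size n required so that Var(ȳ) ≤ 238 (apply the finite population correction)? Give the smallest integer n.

326

Without fpc, n₀ = s²/D = 77900/238 = 327.3109.
With fpc, (1 − n/N)·s²/n ≤ D requires n ≥ n₀/(1 + n₀/N) = 327.3109/(1 + 327.3109/69890) = 325.7852.
Rounding up, n = 326.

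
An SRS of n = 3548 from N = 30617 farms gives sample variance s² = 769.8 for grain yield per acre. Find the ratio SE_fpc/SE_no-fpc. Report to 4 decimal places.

f = n/N = 3548/30617 = 0.11588333.
SE_no-fpc = √(s²/n) = 0.46579749; SE_fpc = √((1−f)s²/n) = 0.43797764.
Ratio = √(1−f) = 0.94027478.

0.9403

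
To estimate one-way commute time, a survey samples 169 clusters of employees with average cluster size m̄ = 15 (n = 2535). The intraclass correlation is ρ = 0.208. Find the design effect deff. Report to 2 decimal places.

3.91

deff = 1 + (15 − 1)·0.208 = 1 + 2.912 = 3.912.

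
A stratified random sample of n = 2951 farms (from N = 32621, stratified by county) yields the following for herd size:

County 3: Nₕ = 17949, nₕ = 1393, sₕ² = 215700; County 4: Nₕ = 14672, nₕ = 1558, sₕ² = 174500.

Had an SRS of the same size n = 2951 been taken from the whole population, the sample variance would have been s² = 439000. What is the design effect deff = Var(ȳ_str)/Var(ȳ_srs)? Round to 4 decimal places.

0.4693

Var(ȳ_str) = Σ Wₕ²(1−fₕ)sₕ²/nₕ with Wₕ = Nₕ/32621:
  County 3: (17949/32621)²·(1−1393/17949)·215700/1393 = 43.241442
  County 4: (14672/32621)²·(1−1558/14672)·174500/1558 = 20.251534
  → Var(ȳ_str) = 63.492976.
Var(ȳ_srs) = (1 − 2951/32621)·439000/2951 = 135.30554.
deff = 63.492976 / 135.30554 = 0.4693.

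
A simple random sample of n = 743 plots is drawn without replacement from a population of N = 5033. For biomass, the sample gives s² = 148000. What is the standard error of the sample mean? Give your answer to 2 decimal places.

Under SRS without replacement, Var(ȳ) = (1 − f)·s²/n with f = n/N = 743/5033 = 0.14762567.
Var(ȳ) = (1 − 0.14762567)·148000/743 = 0.85237433·199.19246 = 169.78654.
SE(ȳ) = √(169.78654) = 13.03.

13.03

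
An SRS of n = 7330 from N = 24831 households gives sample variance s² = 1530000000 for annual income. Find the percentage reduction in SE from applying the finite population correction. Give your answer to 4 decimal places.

16.0474

f = n/N = 7330/24831 = 0.29519552.
SE_no-fpc = √(s²/n) = 456.87114; SE_fpc = √((1−f)s²/n) = 383.55536.
Ratio = √(1−f) = 0.83952634. Reduction = 100·(1 − 0.83952634) = 16.0474%.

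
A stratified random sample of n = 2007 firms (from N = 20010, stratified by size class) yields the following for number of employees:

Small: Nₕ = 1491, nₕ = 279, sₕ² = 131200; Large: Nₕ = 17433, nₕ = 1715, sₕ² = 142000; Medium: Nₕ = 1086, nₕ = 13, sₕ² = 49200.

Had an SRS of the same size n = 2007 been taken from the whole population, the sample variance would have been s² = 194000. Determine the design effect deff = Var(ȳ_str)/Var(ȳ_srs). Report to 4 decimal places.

Var(ȳ_str) = Σ Wₕ²(1−fₕ)sₕ²/nₕ with Wₕ = Nₕ/20010:
  Small: (1491/20010)²·(1−279/1491)·131200/279 = 2.1223437
  Large: (17433/20010)²·(1−1715/17433)·142000/1715 = 56.662986
  Medium: (1086/20010)²·(1−13/1086)·49200/13 = 11.014306
  → Var(ȳ_str) = 69.799636.
Var(ȳ_srs) = (1 − 2007/20010)·194000/2007 = 86.966532.
deff = 69.799636 / 86.966532 = 0.8026.

0.8026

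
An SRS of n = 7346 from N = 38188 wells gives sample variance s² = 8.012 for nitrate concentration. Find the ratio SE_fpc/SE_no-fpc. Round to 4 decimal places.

0.8987

f = n/N = 7346/38188 = 0.19236409.
SE_no-fpc = √(s²/n) = 0.033025166; SE_fpc = √((1−f)s²/n) = 0.029679243.
Ratio = √(1−f) = 0.89868566.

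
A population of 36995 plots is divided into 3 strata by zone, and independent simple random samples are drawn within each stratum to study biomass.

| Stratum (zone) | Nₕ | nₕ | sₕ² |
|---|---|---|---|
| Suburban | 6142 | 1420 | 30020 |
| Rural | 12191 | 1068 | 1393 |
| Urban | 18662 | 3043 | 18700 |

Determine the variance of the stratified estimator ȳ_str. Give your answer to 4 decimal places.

Var(ȳ_str) = Σₕ Wₕ²(1 − fₕ)sₕ²/nₕ with Wₕ = Nₕ/N, N = 36995.
Suburban: Wₕ = 0.16602244; term = 0.16602244²·(1 − 0.23119505)·30020/1420 = 0.44799387.
Rural: Wₕ = 0.32953102; term = 0.32953102²·(1 − 0.08760561)·1393/1068 = 0.12922754.
Urban: Wₕ = 0.50444655; term = 0.50444655²·(1 − 0.16305862)·18700/3043 = 1.308775.
Sum = 1.8859964.

1.8860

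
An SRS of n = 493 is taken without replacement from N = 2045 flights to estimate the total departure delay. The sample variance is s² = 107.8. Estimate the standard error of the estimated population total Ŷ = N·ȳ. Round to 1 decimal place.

Var(Ŷ) = N²·Var(ȳ) = N²·(1 − n/N)·s²/n.
f = 493/2045 = 0.24107579; Var(ȳ) = 0.75892421·107.8/493 = 0.16594732.
Var(Ŷ) = 2045² · 0.16594732 = 693995.84.
SE(Ŷ) = √(693995.84) = 833.1.

833.1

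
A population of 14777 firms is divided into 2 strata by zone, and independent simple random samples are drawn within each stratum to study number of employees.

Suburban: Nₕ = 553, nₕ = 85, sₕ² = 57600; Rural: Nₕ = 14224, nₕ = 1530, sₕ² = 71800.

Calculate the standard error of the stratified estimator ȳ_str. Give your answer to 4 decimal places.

Var(ȳ_str) = Σₕ Wₕ²(1 − fₕ)sₕ²/nₕ with Wₕ = Nₕ/N, N = 14777.
Suburban: Wₕ = 0.03742302; term = 0.03742302²·(1 − 0.15370705)·57600/85 = 0.80315986.
Rural: Wₕ = 0.96257698; term = 0.96257698²·(1 − 0.10756468)·71800/1530 = 38.804376.
Sum = 39.607536.
SE = √(39.607536) = 6.2935.

6.2935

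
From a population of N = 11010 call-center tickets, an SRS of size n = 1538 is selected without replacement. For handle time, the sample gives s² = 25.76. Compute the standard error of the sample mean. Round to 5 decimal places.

Under SRS without replacement, Var(ȳ) = (1 − f)·s²/n with f = n/N = 1538/11010 = 0.13969119.
Var(ȳ) = (1 − 0.13969119)·25.76/1538 = 0.86030881·0.016749025 = 0.014409334.
SE(ȳ) = √(0.014409334) = 0.12004.

0.12004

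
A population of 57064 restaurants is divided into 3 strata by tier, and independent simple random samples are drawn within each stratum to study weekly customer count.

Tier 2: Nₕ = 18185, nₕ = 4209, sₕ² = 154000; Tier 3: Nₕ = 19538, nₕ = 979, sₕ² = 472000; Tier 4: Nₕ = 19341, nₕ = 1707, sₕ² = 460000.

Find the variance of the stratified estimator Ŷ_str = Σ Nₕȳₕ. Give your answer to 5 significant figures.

Var(Ŷ_str) = Σₕ Nₕ²(1 − fₕ)sₕ²/nₕ.
Tier 2: 18185²·(1 − 4209/18185)·154000/4209 = 9.2990374 × 10^9.
Tier 3: 19538²·(1 − 979/19538)·472000/979 = 1.7482115 × 10^11.
Tier 4: 19341²·(1 − 1707/19341)·460000/1707 = 9.190816 × 10^10.
Sum = 2.7602835 × 10^11.

2.7603 × 10^11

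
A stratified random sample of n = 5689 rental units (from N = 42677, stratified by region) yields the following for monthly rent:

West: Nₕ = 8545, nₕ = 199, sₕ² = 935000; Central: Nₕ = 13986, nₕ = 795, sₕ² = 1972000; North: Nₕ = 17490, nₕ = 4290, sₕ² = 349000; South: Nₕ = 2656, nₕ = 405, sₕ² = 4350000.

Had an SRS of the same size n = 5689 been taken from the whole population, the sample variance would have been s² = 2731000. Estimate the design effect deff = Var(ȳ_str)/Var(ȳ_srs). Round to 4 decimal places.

Var(ȳ_str) = Σ Wₕ²(1−fₕ)sₕ²/nₕ with Wₕ = Nₕ/42677:
  West: (8545/42677)²·(1−199/8545)·935000/199 = 183.97602
  Central: (13986/42677)²·(1−795/13986)·1972000/795 = 251.25995
  North: (17490/42677)²·(1−4290/17490)·349000/4290 = 10.312029
  South: (2656/42677)²·(1−405/2656)·4350000/405 = 35.25738
  → Var(ȳ_str) = 480.80538.
Var(ȳ_srs) = (1 − 5689/42677)·2731000/5689 = 416.0569.
deff = 480.80538 / 416.0569 = 1.1556.

1.1556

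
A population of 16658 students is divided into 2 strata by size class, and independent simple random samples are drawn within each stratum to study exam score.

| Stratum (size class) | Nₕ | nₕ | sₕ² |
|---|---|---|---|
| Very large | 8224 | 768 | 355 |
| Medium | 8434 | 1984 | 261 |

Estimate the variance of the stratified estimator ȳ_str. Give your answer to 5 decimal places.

0.12793

Var(ȳ_str) = Σₕ Wₕ²(1 − fₕ)sₕ²/nₕ with Wₕ = Nₕ/N, N = 16658.
Very large: Wₕ = 0.49369672; term = 0.49369672²·(1 − 0.09338521)·355/768 = 0.10214343.
Medium: Wₕ = 0.50630328; term = 0.50630328²·(1 − 0.23523832)·261/1984 = 0.025789709.
Sum = 0.12793314.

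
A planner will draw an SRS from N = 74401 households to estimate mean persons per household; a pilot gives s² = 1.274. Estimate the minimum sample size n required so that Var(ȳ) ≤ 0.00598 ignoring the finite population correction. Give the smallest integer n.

214

Without fpc, n₀ = s²/D = 1.274/0.00598 = 213.0435.
Rounding up, n = 214.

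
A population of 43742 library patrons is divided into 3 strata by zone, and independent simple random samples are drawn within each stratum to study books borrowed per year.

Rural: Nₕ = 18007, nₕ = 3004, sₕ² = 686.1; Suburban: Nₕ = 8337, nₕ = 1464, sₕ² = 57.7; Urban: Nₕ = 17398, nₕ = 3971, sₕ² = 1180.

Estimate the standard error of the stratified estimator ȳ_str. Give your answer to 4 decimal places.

Var(ȳ_str) = Σₕ Wₕ²(1 − fₕ)sₕ²/nₕ with Wₕ = Nₕ/N, N = 43742.
Rural: Wₕ = 0.41166385; term = 0.41166385²·(1 − 0.16682401)·686.1/3004 = 0.032248513.
Suburban: Wₕ = 0.19059485; term = 0.19059485²·(1 − 0.17560273)·57.7/1464 = 0.0011803033.
Urban: Wₕ = 0.39774130; term = 0.39774130²·(1 − 0.22824463)·1180/3971 = 0.036279656.
Sum = 0.069708472.
SE = √(0.069708472) = 0.2640.

0.2640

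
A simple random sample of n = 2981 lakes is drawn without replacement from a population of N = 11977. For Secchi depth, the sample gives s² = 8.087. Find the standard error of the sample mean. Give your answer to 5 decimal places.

0.04514

Under SRS without replacement, Var(ȳ) = (1 − f)·s²/n with f = n/N = 2981/11977 = 0.24889371.
Var(ȳ) = (1 − 0.24889371)·8.087/2981 = 0.75110629·0.002712848 = 0.0020376372.
SE(ȳ) = √(0.0020376372) = 0.04514.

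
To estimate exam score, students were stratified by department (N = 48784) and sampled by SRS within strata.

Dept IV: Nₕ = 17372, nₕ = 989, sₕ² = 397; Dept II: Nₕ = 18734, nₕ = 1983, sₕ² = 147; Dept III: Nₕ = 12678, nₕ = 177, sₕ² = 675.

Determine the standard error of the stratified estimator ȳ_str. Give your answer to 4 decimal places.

0.5583

Var(ȳ_str) = Σₕ Wₕ²(1 − fₕ)sₕ²/nₕ with Wₕ = Nₕ/N, N = 48784.
Dept IV: Wₕ = 0.35610036; term = 0.35610036²·(1 − 0.05693069)·397/989 = 0.048004578.
Dept II: Wₕ = 0.38401935; term = 0.38401935²·(1 − 0.10585033)·147/1983 = 0.0097748716.
Dept III: Wₕ = 0.25988029; term = 0.25988029²·(1 − 0.01396119)·675/177 = 0.25396344.
Sum = 0.31174289.
SE = √(0.31174289) = 0.5583.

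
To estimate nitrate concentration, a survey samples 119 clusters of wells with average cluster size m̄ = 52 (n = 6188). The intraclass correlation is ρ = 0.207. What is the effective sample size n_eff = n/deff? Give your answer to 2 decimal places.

535.43

deff = 1 + (52 − 1)·0.207 = 1 + 10.557 = 11.557.
n_eff = 6188 / 11.557 = 535.43.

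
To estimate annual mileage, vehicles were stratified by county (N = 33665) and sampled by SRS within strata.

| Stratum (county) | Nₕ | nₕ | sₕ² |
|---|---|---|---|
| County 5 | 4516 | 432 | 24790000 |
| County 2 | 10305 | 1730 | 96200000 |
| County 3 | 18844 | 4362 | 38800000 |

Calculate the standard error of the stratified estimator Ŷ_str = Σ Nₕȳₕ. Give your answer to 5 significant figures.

2.8982 × 10^6

Var(Ŷ_str) = Σₕ Nₕ²(1 − fₕ)sₕ²/nₕ.
County 5: 4516²·(1 − 432/4516)·24790000/432 = 1.0583576 × 10^12.
County 2: 10305²·(1 − 1730/10305)·96200000/1730 = 4.9137278 × 10^12.
County 3: 18844²·(1 − 4362/18844)·38800000/4362 = 2.4274355 × 10^12.
Sum = 8.3995209 × 10^12.
SE = √(8.3995209 × 10^12) = 2.8982 × 10^6.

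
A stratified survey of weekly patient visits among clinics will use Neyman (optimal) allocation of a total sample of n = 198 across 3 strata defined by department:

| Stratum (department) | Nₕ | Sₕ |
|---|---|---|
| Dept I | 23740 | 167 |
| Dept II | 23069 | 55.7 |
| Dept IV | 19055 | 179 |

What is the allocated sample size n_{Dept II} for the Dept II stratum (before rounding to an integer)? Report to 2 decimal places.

29.38

Neyman allocation: nₕ = n·NₕSₕ / Σⱼ NⱼSⱼ.
Σ NⱼSⱼ = 23740·167 + 23069·55.7 + 19055·179 = 8.6603683 × 10^6.
n_{Dept II} = 198·23069·55.7 / (8.6603683 × 10^6) = 29.38.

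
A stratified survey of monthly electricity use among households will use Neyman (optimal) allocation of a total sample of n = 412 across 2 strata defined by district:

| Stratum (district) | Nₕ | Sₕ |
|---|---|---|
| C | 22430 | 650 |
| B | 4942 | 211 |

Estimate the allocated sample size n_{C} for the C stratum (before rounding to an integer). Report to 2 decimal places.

Neyman allocation: nₕ = n·NₕSₕ / Σⱼ NⱼSⱼ.
Σ NⱼSⱼ = 22430·650 + 4942·211 = 1.5622262 × 10^7.
n_{C} = 412·22430·650 / (1.5622262 × 10^7) = 384.50.

384.50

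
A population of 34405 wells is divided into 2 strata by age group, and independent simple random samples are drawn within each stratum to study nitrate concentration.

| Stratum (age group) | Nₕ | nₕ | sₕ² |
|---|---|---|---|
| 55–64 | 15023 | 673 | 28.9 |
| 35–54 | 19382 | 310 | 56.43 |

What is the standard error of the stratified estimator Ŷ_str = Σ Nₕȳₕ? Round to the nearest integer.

Var(Ŷ_str) = Σₕ Nₕ²(1 − fₕ)sₕ²/nₕ.
55–64: 15023²·(1 − 673/15023)·28.9/673 = 9.2574494 × 10^6.
35–54: 19382²·(1 − 310/19382)·56.43/310 = 6.7288862 × 10^7.
Sum = 7.6546311 × 10^7.
SE = √(7.6546311 × 10^7) = 8749.

8749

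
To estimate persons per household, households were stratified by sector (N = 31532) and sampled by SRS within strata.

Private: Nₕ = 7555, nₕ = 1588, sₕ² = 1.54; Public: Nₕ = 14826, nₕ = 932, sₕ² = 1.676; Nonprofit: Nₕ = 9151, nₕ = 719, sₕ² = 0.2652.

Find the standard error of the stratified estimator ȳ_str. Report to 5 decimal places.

Var(ȳ_str) = Σₕ Wₕ²(1 − fₕ)sₕ²/nₕ with Wₕ = Nₕ/N, N = 31532.
Private: Wₕ = 0.23959787; term = 0.23959787²·(1 − 0.21019193)·1.54/1588 = 4.3970124 × 10^-5.
Public: Wₕ = 0.47018901; term = 0.47018901²·(1 − 0.06286254)·1.676/932 = 3.7256869 × 10^-4.
Nonprofit: Wₕ = 0.29021312; term = 0.29021312²·(1 − 0.07857065)·0.2652/719 = 2.8624687 × 10^-5.
Sum = 4.451635 × 10^-4.
SE = √(4.451635 × 10^-4) = 0.02110.

0.02110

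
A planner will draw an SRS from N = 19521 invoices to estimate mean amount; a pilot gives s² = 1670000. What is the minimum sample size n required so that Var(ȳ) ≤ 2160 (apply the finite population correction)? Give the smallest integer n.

744

Without fpc, n₀ = s²/D = 1670000/2160 = 773.1481.
With fpc, (1 − n/N)·s²/n ≤ D requires n ≥ n₀/(1 + n₀/N) = 773.1481/(1 + 773.1481/19521) = 743.6934.
Rounding up, n = 744.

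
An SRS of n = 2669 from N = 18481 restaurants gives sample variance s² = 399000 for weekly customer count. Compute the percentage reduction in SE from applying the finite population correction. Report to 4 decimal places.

f = n/N = 2669/18481 = 0.14441859.
SE_no-fpc = √(s²/n) = 12.226782; SE_fpc = √((1−f)s²/n) = 11.309485.
Ratio = √(1−f) = 0.92497644. Reduction = 100·(1 − 0.92497644) = 7.5024%.

7.5024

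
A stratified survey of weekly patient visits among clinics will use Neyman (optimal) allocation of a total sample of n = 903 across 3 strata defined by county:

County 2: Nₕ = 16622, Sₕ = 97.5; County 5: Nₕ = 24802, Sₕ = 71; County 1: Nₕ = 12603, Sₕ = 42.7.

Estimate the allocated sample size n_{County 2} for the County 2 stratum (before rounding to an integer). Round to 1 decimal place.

Neyman allocation: nₕ = n·NₕSₕ / Σⱼ NⱼSⱼ.
Σ NⱼSⱼ = 16622·97.5 + 24802·71 + 12603·42.7 = 3.9197351 × 10^6.
n_{County 2} = 903·16622·97.5 / (3.9197351 × 10^6) = 373.4.

373.4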